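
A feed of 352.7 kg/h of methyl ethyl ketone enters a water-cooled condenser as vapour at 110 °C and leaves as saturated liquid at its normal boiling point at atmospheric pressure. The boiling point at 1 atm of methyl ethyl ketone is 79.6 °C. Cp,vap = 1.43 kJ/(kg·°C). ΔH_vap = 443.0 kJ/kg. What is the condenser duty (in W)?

vapour 110→79.6 °C: -43.472 kJ/kg
condensation at 79.6 °C: -443 kJ/kg
Δh = -43.472 + -443 = -486.47 kJ/kg
Q = ṁ·Δh = 352.7 kg/h × -486.47 kJ/kg = -171580 kJ/h
|Q| = 47.661 kW = 47661 W

Q_c = 47700 W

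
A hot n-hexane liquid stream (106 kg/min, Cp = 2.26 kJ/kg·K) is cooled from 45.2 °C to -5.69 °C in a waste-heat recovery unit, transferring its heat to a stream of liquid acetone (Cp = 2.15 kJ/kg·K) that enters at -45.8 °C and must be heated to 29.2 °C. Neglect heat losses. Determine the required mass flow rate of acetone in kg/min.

ṁ_c = 75.6 kg/min

Heat released by hot stream: Q = 106 × 2.26 × (45.2 − -5.69) = 12191 kJ/min
Energy balance on cold side (adiabatic exchanger): Q = ṁ_c·Cp_c·(T_c,out − T_c,in)
ṁ_c = 12191 / [2.15 × (29.2 − -45.8)] = 75.604 kg/min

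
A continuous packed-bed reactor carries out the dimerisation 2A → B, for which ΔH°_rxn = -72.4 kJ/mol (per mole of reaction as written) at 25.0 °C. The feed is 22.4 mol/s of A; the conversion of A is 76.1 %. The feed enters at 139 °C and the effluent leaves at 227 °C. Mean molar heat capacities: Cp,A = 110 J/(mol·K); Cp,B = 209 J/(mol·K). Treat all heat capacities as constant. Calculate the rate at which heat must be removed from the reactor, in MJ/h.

Q_out = 1510 MJ/h

Extent of reaction ξ = 0.761 × 22.4 / 2 = 8.5232 mol/s
Reaction term: ξ·ΔH°_rxn = 8.5232 × -72.4 = -617.08 kJ/s
Sensible, feed 139→25 °C: -280.9 kJ/s
Outlet flows (mol/s): A 5.3536, B 8.5232
Sensible, products 25→227 °C: 478.79 kJ/s
Q = ΔH = -419.19 kJ/s = -419.19 kW
Heat removed = 1509.1 MJ/h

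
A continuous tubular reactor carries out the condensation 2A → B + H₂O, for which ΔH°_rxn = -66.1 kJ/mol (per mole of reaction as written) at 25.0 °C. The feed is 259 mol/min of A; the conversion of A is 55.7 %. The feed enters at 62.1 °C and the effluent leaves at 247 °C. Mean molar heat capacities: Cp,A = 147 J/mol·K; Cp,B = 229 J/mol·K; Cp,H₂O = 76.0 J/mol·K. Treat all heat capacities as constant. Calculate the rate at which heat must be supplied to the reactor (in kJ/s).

Q_in = 40.8 kJ/s

Extent of reaction ξ = 0.557 × 259 / 2 = 72.132 mol/min
Reaction term: ξ·ΔH°_rxn = 72.132 × -66.1 = -4767.9 kJ/min
Sensible, feed 62.1→25 °C: -1412.5 kJ/min
Outlet flows (mol/min): A 114.74, B 72.132, H₂O 72.132
Sensible, products 25→247 °C: 8628.4 kJ/min
Q = ΔH = 2448 kJ/min = 40.799 kW
Heat supplied = 40.799 kJ/s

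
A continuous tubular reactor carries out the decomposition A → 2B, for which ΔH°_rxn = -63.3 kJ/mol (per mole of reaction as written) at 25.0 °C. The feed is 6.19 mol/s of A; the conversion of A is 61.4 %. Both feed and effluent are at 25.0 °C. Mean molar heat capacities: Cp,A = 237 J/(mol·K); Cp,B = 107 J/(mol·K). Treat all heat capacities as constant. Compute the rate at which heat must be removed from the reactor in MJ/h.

Extent of reaction ξ = 0.614 × 6.19 = 3.8007 mol/s
Reaction term: ξ·ΔH°_rxn = 3.8007 × -63.3 = -240.58 kJ/s
Q = ΔH = -240.58 kJ/s = -240.58 kW
Heat removed = 866.09 MJ/h

Q_out = 866 MJ/h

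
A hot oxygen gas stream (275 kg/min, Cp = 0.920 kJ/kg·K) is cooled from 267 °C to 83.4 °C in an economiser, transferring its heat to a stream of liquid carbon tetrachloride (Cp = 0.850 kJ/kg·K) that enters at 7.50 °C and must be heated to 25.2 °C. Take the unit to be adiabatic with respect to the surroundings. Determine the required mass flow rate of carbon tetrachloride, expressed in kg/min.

Heat released by hot stream: Q = 275 × 0.920 × (267 − 83.4) = 46451 kJ/min
Energy balance on cold side (adiabatic exchanger): Q = ṁ_c·Cp_c·(T_c,out − T_c,in)
ṁ_c = 46451 / [0.850 × (25.2 − 7.50)] = 3087.5 kg/min

ṁ_c = 3090 kg/min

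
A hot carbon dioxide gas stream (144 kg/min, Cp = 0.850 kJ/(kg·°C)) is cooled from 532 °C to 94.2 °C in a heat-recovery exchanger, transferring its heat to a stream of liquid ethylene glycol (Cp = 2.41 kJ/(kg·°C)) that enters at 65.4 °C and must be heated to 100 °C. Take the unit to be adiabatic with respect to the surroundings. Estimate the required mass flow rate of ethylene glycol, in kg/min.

ṁ_c = 643 kg/min

Heat released by hot stream: Q = 144 × 0.850 × (532 − 94.2) = 53587 kJ/min
Energy balance on cold side (adiabatic exchanger): Q = ṁ_c·Cp_c·(T_c,out − T_c,in)
ṁ_c = 53587 / [2.41 × (100 − 65.4)] = 642.63 kg/min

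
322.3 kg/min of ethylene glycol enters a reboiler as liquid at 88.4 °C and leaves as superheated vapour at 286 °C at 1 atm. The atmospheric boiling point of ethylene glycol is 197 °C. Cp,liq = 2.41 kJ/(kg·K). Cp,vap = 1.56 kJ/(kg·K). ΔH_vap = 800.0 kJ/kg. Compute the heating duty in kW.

liquid 88.4→197 °C: 261.73 kJ/kg
vaporisation at 197 °C: 800 kJ/kg
vapour 197→286 °C: 138.84 kJ/kg
Δh = 261.73 + 800 + 138.84 = 1200.6 kJ/kg
Q = ṁ·Δh = 322.3 kg/min × 1200.6 kJ/kg = 386940 kJ/min
|Q| = 6449 kW

Q = 6450 kW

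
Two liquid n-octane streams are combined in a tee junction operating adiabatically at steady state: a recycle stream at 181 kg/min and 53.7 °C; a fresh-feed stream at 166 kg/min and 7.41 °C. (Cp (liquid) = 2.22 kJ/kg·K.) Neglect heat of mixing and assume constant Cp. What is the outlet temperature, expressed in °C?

No heat crosses the boundary, so H_out = H_in.
Σ ṁᵢCp,ᵢTᵢ = 181×2.22×53.7 + 166×2.22×7.41 = 24308
Σ ṁᵢCp,ᵢ = 181×2.22 + 166×2.22 = 770.34
T_out = 24308 / 770.34 = 31.556 °C

T_out = 31.6 °C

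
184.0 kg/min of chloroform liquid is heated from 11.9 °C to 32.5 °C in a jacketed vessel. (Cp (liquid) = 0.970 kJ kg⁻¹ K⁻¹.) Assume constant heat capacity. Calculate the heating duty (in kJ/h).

Q = 221000 kJ/h

Q = ṁ·Cp·ΔT = 184.0 × 0.970 × (32.5 − 11.9) = 3676.7 kJ/min
Converting: 3676.7 / 60 s = 61.278 kW
Heating duty = 220600 kJ/h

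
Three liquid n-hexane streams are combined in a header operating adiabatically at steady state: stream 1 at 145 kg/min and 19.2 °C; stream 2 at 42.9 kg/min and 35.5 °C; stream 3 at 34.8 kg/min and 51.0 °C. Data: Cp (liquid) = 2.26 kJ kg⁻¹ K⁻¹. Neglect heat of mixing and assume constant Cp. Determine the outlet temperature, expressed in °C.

T_out = 27.3 °C

No heat crosses the boundary, so H_out = H_in.
Σ ṁᵢCp,ᵢTᵢ = 145×2.26×19.2 + 42.9×2.26×35.5 + 34.8×2.26×51.0 = 13745
Σ ṁᵢCp,ᵢ = 145×2.26 + 42.9×2.26 + 34.8×2.26 = 503.3
T_out = 13745 / 503.3 = 27.309 °C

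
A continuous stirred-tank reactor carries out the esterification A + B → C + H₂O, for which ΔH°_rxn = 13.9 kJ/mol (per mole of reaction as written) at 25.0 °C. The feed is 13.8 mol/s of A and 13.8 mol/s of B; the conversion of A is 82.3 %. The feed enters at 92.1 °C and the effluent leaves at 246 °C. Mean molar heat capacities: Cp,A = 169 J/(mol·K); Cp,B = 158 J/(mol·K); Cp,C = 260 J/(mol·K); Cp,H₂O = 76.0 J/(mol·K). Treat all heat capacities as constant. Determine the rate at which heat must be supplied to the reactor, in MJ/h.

Q_in = 3150 MJ/h

Extent of reaction ξ = 0.823 × 13.8 = 11.357 mol/s
Reaction term: ξ·ΔH°_rxn = 11.357 × 13.9 = 157.87 kJ/s
Sensible, feed 92.1→25 °C: -302.8 kJ/s
Outlet flows (mol/s): A 2.4426, B 2.4426, C 11.357, H₂O 11.357
Sensible, products 25→246 °C: 1019.9 kJ/s
Q = ΔH = 874.95 kJ/s = 874.95 kW
Heat supplied = 3149.8 MJ/h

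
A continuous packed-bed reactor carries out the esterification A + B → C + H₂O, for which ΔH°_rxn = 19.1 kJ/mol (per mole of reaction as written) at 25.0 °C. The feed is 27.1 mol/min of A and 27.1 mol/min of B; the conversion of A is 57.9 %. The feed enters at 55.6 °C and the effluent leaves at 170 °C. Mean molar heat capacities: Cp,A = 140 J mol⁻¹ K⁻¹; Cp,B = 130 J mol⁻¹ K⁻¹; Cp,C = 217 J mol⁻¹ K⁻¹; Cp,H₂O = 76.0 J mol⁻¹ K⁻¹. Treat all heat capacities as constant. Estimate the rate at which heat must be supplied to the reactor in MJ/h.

Q_in = 71.3 MJ/h

Extent of reaction ξ = 0.579 × 27.1 = 15.691 mol/min
Reaction term: ξ·ΔH°_rxn = 15.691 × 19.1 = 299.7 kJ/min
Sensible, feed 55.6→25 °C: -223.9 kJ/min
Outlet flows (mol/min): A 11.409, B 11.409, C 15.691, H₂O 15.691
Sensible, products 25→170 °C: 1113.3 kJ/min
Q = ΔH = 1189.1 kJ/min = 19.818 kW
Heat supplied = 71.345 MJ/h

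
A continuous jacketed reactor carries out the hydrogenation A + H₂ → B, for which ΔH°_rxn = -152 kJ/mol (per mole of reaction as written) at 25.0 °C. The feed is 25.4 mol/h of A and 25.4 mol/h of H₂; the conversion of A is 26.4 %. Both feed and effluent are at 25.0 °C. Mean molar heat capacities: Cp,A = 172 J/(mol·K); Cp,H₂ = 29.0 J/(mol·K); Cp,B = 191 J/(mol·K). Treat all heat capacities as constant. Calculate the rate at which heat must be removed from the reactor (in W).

Extent of reaction ξ = 0.264 × 25.4 = 6.7056 mol/h
Reaction term: ξ·ΔH°_rxn = 6.7056 × -152 = -1019.3 kJ/h
Q = ΔH = -1019.3 kJ/h = -0.28313 kW
Heat removed = 283.13 W

Q_out = 283 W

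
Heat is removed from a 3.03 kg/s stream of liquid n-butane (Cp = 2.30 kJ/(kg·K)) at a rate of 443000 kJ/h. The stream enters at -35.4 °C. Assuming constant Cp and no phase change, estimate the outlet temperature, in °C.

Q = 443000 kJ/h = 123.06 kJ/s
ΔT = Q/(ṁ·Cp) = 123.06/(3.03×2.30) = 17.658 K
T_out = -35.4 − 17.658 = -53.058 °C

T_out = -53.1 °C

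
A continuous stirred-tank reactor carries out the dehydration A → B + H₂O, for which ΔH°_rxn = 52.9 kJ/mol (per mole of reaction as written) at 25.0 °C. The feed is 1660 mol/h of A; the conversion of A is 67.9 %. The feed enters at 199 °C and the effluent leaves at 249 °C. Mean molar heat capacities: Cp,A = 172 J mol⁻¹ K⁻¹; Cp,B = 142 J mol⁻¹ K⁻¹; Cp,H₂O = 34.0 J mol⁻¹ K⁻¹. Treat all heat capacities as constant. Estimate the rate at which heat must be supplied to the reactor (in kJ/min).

Extent of reaction ξ = 0.679 × 1660 = 1127.1 mol/h
Reaction term: ξ·ΔH°_rxn = 1127.1 × 52.9 = 59626 kJ/h
Sensible, feed 199→25 °C: -49680 kJ/h
Outlet flows (mol/h): A 532.86, B 1127.1, H₂O 1127.1
Sensible, products 25→249 °C: 64966 kJ/h
Q = ΔH = 74912 kJ/h = 20.809 kW
Heat supplied = 1248.5 kJ/min

Q_in = 1250 kJ/min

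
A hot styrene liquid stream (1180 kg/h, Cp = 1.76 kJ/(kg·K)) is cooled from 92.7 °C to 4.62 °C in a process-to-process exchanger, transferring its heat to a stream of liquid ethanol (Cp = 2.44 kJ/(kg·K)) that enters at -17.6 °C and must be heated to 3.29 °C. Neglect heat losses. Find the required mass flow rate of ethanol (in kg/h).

Heat released by hot stream: Q = 1180 × 1.76 × (92.7 − 4.62) = 182920 kJ/h
Energy balance on cold side (adiabatic exchanger): Q = ṁ_c·Cp_c·(T_c,out − T_c,in)
ṁ_c = 182920 / [2.44 × (3.29 − -17.6)] = 3588.8 kg/h

ṁ_c = 3590 kg/h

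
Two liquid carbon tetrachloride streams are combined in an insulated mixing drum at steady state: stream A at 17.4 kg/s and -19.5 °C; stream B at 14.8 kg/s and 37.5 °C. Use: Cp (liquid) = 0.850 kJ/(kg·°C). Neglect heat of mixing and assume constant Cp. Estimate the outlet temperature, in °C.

T_out = 6.70 °C

Energy balance with Q = 0: Σ ṁᵢCp,ᵢ(T_out − Tᵢ) = 0
Σ ṁᵢCp,ᵢTᵢ = 17.4×0.850×-19.5 + 14.8×0.850×37.5 = 183.35
Σ ṁᵢCp,ᵢ = 17.4×0.850 + 14.8×0.850 = 27.37
T_out = 183.35 / 27.37 = 6.6988 °C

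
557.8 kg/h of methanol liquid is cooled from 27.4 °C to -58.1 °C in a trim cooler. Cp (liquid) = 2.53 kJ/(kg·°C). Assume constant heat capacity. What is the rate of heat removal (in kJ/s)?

Q = ṁ·Cp·ΔT = 557.8 × 2.53 × (-58.1 − 27.4) = -120660 kJ/h
Converting: 120660 / 3600 s = 33.517 kW

Q_c = 33.5 kJ/s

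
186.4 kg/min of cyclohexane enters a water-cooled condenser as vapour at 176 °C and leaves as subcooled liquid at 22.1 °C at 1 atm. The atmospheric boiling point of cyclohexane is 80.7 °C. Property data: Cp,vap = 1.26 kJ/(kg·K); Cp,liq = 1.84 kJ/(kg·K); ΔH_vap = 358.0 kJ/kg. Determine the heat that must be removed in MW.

Q_c = 1.82 MW

vapour 176→80.7 °C: -120.08 kJ/kg
condensation at 80.7 °C: -358 kJ/kg
liquid 80.7→22.1 °C: -107.82 kJ/kg
Δh = -120.08 + -358 + -107.82 = -585.9 kJ/kg
Q = ṁ·Δh = 186.4 kg/min × -585.9 kJ/kg = -109210 kJ/min
|Q| = 1820.2 kW = 1.8202 MW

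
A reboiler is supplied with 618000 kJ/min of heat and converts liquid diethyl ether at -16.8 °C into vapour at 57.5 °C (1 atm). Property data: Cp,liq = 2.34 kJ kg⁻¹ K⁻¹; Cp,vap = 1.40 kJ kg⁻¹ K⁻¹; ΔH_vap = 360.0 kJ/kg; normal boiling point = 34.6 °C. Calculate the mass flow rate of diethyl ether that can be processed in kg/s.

Δh = 2.34×(34.6−-16.8) + 360.0 + 1.40×(57.5−34.6) = 512.34 kJ/kg
Q = 618000 kJ/min = 10300 kJ/s = 10300 kJ/s
ṁ = Q/Δh = 10300 / 512.34 = 20.104 kg/s

ṁ = 20.1 kg/s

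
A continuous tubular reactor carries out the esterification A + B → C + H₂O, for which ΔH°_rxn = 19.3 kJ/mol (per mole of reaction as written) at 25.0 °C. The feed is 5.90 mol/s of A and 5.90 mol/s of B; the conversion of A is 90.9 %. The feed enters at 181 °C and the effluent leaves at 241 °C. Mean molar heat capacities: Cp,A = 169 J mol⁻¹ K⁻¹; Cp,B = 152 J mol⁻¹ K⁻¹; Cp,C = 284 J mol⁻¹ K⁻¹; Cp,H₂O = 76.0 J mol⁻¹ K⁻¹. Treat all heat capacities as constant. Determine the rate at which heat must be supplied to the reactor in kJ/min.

Q_in = 15700 kJ/min

Extent of reaction ξ = 0.909 × 5.90 = 5.3631 mol/s
Reaction term: ξ·ΔH°_rxn = 5.3631 × 19.3 = 103.51 kJ/s
Sensible, feed 181→25 °C: -295.45 kJ/s
Outlet flows (mol/s): A 0.5369, B 0.5369, C 5.3631, H₂O 5.3631
Sensible, products 25→241 °C: 454.26 kJ/s
Q = ΔH = 262.32 kJ/s = 262.32 kW
Heat supplied = 15739 kJ/min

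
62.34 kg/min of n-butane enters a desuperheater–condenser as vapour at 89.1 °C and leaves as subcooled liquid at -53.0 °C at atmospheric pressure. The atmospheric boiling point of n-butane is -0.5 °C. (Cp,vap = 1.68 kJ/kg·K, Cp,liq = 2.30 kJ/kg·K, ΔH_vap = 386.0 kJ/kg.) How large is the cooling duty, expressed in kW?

Q_c = 683 kW

vapour 89.1→-0.5 °C: -150.53 kJ/kg
condensation at -0.5 °C: -386 kJ/kg
liquid -0.5→-53.0 °C: -120.75 kJ/kg
Δh = -150.53 + -386 + -120.75 = -657.28 kJ/kg
Q = ṁ·Δh = 62.34 kg/min × -657.28 kJ/kg = -40975 kJ/min
|Q| = 682.91 kW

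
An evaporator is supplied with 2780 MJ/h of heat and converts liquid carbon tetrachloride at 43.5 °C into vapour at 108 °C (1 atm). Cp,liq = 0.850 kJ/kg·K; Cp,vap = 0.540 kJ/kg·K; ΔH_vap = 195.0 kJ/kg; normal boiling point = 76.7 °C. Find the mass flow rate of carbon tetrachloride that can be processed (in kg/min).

ṁ = 193 kg/min

Δh = 0.850×(76.7−43.5) + 195.0 + 0.540×(108−76.7) = 240.12 kJ/kg
Q = 2780 MJ/h = 772.22 kJ/s = 46333 kJ/min
ṁ = Q/Δh = 46333 / 240.12 = 192.96 kg/min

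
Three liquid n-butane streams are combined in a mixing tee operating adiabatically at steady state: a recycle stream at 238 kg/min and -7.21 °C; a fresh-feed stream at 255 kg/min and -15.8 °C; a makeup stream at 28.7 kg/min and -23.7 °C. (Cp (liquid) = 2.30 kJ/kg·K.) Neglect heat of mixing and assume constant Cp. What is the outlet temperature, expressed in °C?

T_out = -12.3 °C

Adiabatic, steady state ⇒ Σ ṁᵢCp,ᵢ(T_out − Tᵢ) = 0
Σ ṁᵢCp,ᵢTᵢ = 238×2.30×-7.21 + 255×2.30×-15.8 + 28.7×2.30×-23.7 = -14778
Σ ṁᵢCp,ᵢ = 238×2.30 + 255×2.30 + 28.7×2.30 = 1199.9
T_out = -14778 / 1199.9 = -12.316 °C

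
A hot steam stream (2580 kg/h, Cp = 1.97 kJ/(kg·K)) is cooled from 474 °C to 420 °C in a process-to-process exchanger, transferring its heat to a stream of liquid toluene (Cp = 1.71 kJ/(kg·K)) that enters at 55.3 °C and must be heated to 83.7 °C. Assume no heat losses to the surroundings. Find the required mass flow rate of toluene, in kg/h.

Heat released by hot stream: Q = 2580 × 1.97 × (474 − 420) = 274460 kJ/h
Energy balance on cold side (adiabatic exchanger): Q = ṁ_c·Cp_c·(T_c,out − T_c,in)
ṁ_c = 274460 / [1.71 × (83.7 − 55.3)] = 5651.5 kg/h

ṁ_c = 5650 kg/h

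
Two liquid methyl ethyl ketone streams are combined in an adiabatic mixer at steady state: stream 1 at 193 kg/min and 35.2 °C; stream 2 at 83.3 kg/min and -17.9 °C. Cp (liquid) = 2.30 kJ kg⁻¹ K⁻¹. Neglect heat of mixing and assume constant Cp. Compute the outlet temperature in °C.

T_out = 19.2 °C

Adiabatic, steady state ⇒ Σ ṁᵢCp,ᵢ(T_out − Tᵢ) = 0
Σ ṁᵢCp,ᵢTᵢ = 193×2.30×35.2 + 83.3×2.30×-17.9 = 12196
Σ ṁᵢCp,ᵢ = 193×2.30 + 83.3×2.30 = 635.49
T_out = 12196 / 635.49 = 19.191 °C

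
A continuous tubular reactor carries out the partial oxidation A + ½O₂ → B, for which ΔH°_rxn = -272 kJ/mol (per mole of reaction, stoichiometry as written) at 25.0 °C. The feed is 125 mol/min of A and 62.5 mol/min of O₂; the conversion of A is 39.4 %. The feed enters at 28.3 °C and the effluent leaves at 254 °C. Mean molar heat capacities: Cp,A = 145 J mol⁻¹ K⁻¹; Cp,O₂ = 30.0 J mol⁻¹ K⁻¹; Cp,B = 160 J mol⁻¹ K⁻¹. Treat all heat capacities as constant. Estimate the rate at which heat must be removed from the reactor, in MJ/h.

Q_out = 533 MJ/h

Extent of reaction ξ = 0.394 × 125 = 49.25 mol/min
Reaction term: ξ·ΔH°_rxn = 49.25 × -272 = -13396 kJ/min
Sensible, feed 28.3→25 °C: -66 kJ/min
Outlet flows (mol/min): A 75.75, O₂ 37.875, B 49.25
Sensible, products 25→254 °C: 4580 kJ/min
Q = ΔH = -8882 kJ/min = -148.03 kW
Heat removed = 532.92 MJ/h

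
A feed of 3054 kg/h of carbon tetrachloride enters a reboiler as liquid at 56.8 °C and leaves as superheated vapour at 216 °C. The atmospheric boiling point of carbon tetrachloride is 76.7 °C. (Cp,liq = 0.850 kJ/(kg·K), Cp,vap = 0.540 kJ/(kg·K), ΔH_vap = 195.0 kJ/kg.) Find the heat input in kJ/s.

liquid 56.8→76.7 °C: 16.915 kJ/kg
vaporisation at 76.7 °C: 195 kJ/kg
vapour 76.7→216 °C: 75.222 kJ/kg
Δh = 16.915 + 195 + 75.222 = 287.14 kJ/kg
Q = ṁ·Δh = 3054 kg/h × 287.14 kJ/kg = 876920 kJ/h
|Q| = 243.59 kW

Q = 244 kJ/s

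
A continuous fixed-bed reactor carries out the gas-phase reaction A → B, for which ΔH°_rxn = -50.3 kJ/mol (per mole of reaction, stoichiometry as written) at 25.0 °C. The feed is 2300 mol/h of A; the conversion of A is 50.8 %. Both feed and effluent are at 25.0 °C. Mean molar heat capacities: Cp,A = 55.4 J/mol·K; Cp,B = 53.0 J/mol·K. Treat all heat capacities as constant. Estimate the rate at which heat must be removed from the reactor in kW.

Q_out = 16.3 kW

Extent of reaction ξ = 0.508 × 2300 = 1168.4 mol/h
Reaction term: ξ·ΔH°_rxn = 1168.4 × -50.3 = -58771 kJ/h
Q = ΔH = -58771 kJ/h = -16.325 kW
Heat removed = 16.325 kW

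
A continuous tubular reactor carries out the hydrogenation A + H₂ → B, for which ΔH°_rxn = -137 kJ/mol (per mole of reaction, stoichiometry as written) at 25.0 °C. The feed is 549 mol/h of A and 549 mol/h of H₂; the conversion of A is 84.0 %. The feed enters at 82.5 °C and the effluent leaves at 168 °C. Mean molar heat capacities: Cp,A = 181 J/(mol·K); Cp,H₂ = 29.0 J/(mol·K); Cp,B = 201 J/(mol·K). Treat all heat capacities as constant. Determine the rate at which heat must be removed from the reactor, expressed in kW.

Extent of reaction ξ = 0.840 × 549 = 461.16 mol/h
Reaction term: ξ·ΔH°_rxn = 461.16 × -137 = -63179 kJ/h
Sensible, feed 82.5→25 °C: -6629.2 kJ/h
Outlet flows (mol/h): A 87.84, H₂ 87.84, B 461.16
Sensible, products 25→168 °C: 15893 kJ/h
Q = ΔH = -53915 kJ/h = -14.976 kW
Heat removed = 14.976 kW

Q_out = 15.0 kW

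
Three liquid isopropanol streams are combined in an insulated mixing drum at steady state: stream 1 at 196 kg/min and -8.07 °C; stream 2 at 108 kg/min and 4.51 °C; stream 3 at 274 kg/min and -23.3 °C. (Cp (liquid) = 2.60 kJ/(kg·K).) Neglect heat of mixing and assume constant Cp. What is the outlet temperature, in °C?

No heat crosses the boundary, so H_out = H_in.
T_out = Σ ṁᵢCp,ᵢTᵢ / Σ ṁᵢCp,ᵢ
      = -19445 / 1502.8 = -12.939 °C

T_out = -12.9 °C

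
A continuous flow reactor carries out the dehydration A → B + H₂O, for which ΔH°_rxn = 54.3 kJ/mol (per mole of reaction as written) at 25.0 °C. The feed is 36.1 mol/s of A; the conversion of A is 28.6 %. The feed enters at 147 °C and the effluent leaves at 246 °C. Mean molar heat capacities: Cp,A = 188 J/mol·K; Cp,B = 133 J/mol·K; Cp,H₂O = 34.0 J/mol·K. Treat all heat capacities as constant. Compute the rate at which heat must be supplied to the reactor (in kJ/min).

Q_in = 71100 kJ/min

Extent of reaction ξ = 0.286 × 36.1 = 10.325 mol/s
Reaction term: ξ·ΔH°_rxn = 10.325 × 54.3 = 560.63 kJ/s
Sensible, feed 147→25 °C: -827.99 kJ/s
Outlet flows (mol/s): A 25.775, B 10.325, H₂O 10.325
Sensible, products 25→246 °C: 1452 kJ/s
Q = ΔH = 1184.6 kJ/s = 1184.6 kW
Heat supplied = 71076 kJ/min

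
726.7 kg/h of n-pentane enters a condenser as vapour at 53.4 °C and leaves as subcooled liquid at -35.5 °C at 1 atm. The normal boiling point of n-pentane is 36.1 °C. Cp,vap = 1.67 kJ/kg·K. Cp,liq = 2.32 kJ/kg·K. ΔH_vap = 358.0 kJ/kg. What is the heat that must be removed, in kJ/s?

Q_c = 112 kJ/s

vapour 53.4→36.1 °C: -28.891 kJ/kg
condensation at 36.1 °C: -358 kJ/kg
liquid 36.1→-35.5 °C: -166.11 kJ/kg
Δh = -28.891 + -358 + -166.11 = -553 kJ/kg
Q = ṁ·Δh = 726.7 kg/h × -553 kJ/kg = -401870 kJ/h
|Q| = 111.63 kW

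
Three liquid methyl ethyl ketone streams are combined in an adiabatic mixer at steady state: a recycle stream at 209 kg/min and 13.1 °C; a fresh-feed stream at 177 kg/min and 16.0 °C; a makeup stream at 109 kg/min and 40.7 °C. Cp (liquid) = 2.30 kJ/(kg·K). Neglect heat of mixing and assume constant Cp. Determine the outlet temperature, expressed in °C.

No heat crosses the boundary, so H_out = H_in.
Σ ṁᵢCp,ᵢTᵢ = 209×2.30×13.1 + 177×2.30×16.0 + 109×2.30×40.7 = 23014
Σ ṁᵢCp,ᵢ = 209×2.30 + 177×2.30 + 109×2.30 = 1138.5
T_out = 23014 / 1138.5 = 20.215 °C

T_out = 20.2 °C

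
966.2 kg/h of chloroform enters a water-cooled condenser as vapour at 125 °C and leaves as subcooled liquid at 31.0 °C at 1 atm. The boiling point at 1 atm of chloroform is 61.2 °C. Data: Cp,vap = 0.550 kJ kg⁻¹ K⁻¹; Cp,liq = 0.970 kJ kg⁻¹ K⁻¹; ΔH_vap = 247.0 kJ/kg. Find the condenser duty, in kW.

Q_c = 83.6 kW

vapour 125→61.2 °C: -35.09 kJ/kg
condensation at 61.2 °C: -247 kJ/kg
liquid 61.2→31.0 °C: -29.294 kJ/kg
Δh = -35.09 + -247 + -29.294 = -311.38 kJ/kg
Q = ṁ·Δh = 966.2 kg/h × -311.38 kJ/kg = -300860 kJ/h
|Q| = 83.572 kW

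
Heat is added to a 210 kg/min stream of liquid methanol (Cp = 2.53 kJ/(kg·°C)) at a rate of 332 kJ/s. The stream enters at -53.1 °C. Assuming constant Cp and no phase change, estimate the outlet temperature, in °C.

Q = 332 kJ/s = 19920 kJ/min
ΔT = Q/(ṁ·Cp) = 19920/(210×2.53) = 37.493 K
T_out = -53.1 + 37.493 = -15.607 °C

T_out = -15.6 °C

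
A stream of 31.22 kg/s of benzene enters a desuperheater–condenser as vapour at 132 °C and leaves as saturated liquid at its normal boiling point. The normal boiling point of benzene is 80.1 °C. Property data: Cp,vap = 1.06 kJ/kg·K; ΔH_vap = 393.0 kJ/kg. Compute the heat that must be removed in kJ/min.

vapour 132→80.1 °C: -55.014 kJ/kg
condensation at 80.1 °C: -393 kJ/kg
Δh = -55.014 + -393 = -448.01 kJ/kg
Q = ṁ·Δh = 31.22 kg/s × -448.01 kJ/kg = -13987 kJ/s
|Q| = 13987 kW = 839220 kJ/min

Q_c = 839000 kJ/min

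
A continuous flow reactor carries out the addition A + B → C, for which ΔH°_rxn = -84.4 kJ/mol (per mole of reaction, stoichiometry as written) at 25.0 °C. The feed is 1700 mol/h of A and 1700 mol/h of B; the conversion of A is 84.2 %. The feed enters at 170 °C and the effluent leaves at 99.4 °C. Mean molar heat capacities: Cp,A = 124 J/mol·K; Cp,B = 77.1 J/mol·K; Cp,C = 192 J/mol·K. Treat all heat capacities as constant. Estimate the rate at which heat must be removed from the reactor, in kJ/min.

Extent of reaction ξ = 0.842 × 1700 = 1431.4 mol/h
Reaction term: ξ·ΔH°_rxn = 1431.4 × -84.4 = -120810 kJ/h
Sensible, feed 170→25 °C: -49571 kJ/h
Outlet flows (mol/h): A 268.6, B 268.6, C 1431.4
Sensible, products 25→99.4 °C: 24466 kJ/h
Q = ΔH = -145920 kJ/h = -40.532 kW
Heat removed = 2431.9 kJ/min

Q_out = 2430 kJ/min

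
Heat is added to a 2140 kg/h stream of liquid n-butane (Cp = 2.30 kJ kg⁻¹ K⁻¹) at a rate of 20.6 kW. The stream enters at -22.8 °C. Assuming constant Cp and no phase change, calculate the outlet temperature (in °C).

T_out = -7.73 °C

Q = 20.6 kW = 74160 kJ/h
ΔT = Q/(ṁ·Cp) = 74160/(2140×2.30) = 15.067 K
T_out = -22.8 + 15.067 = -7.733 °C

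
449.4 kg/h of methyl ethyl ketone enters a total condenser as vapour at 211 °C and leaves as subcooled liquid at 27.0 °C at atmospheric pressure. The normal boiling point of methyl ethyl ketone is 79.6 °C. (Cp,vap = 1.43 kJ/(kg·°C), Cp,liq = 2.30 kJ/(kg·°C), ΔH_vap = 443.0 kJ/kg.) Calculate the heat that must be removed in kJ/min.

Q_c = 5630 kJ/min

vapour 211→79.6 °C: -187.9 kJ/kg
condensation at 79.6 °C: -443 kJ/kg
liquid 79.6→27.0 °C: -120.98 kJ/kg
Δh = -187.9 + -443 + -120.98 = -751.88 kJ/kg
Q = ṁ·Δh = 449.4 kg/h × -751.88 kJ/kg = -337900 kJ/h
|Q| = 93.86 kW = 5631.6 kJ/min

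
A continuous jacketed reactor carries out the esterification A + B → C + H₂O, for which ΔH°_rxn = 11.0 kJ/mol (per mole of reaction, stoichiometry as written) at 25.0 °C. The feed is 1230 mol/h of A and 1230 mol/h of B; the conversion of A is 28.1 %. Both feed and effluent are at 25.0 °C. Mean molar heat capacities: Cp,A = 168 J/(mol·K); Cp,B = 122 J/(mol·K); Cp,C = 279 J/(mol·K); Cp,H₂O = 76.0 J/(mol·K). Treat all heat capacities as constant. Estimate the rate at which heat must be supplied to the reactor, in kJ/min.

Q_in = 63.4 kJ/min

Extent of reaction ξ = 0.281 × 1230 = 345.63 mol/h
Reaction term: ξ·ΔH°_rxn = 345.63 × 11.0 = 3801.9 kJ/h
Q = ΔH = 3801.9 kJ/h = 1.0561 kW
Heat supplied = 63.366 kJ/min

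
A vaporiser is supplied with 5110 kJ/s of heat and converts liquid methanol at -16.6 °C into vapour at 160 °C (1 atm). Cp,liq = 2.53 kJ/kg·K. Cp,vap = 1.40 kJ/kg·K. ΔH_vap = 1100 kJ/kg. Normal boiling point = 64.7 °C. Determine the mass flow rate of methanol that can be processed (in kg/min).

ṁ = 213 kg/min

Δh = 2.53×(64.7−-16.6) + 1100 + 1.40×(160−64.7) = 1439.1 kJ/kg
Q = 5110 kJ/s = 5110 kJ/s = 306600 kJ/min
ṁ = Q/Δh = 306600 / 1439.1 = 213.05 kg/min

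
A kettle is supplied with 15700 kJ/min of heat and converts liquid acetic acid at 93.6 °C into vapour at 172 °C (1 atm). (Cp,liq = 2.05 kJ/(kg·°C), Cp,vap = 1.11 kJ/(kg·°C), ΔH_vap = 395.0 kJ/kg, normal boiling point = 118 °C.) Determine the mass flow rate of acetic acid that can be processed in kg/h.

Δh = 2.05×(118−93.6) + 395.0 + 1.11×(172−118) = 504.96 kJ/kg
Q = 15700 kJ/min = 261.67 kJ/s = 942000 kJ/h
ṁ = Q/Δh = 942000 / 504.96 = 1865.5 kg/h

ṁ = 1870 kg/h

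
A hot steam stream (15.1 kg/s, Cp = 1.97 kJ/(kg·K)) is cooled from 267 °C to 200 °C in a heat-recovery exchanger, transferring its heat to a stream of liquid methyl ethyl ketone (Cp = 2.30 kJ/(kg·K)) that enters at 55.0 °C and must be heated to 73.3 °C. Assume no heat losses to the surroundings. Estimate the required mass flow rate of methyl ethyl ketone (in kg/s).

Heat released by hot stream: Q = 15.1 × 1.97 × (267 − 200) = 1993 kJ/s
Energy balance on cold side (adiabatic exchanger): Q = ṁ_c·Cp_c·(T_c,out − T_c,in)
ṁ_c = 1993 / [2.30 × (73.3 − 55.0)] = 47.352 kg/s

ṁ_c = 47.4 kg/s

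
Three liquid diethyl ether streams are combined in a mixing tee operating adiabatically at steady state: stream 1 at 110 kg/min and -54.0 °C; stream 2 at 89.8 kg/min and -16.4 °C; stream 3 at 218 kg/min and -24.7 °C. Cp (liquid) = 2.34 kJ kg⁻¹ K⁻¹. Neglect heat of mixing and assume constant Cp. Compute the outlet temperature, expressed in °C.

Adiabatic, steady state ⇒ Σ ṁᵢCp,ᵢ(T_out − Tᵢ) = 0
T_out = Σ ṁᵢCp,ᵢTᵢ / Σ ṁᵢCp,ᵢ
      = -29946 / 977.65 = -30.63 °C

T_out = -30.6 °C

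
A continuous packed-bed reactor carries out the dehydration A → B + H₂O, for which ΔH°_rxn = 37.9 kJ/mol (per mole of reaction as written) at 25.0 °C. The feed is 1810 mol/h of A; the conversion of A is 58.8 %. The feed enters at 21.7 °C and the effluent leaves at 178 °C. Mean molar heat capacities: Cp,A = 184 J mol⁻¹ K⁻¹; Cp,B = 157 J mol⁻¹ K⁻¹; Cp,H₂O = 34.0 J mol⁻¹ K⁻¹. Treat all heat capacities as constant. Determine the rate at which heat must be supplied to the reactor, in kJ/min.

Extent of reaction ξ = 0.588 × 1810 = 1064.3 mol/h
Reaction term: ξ·ΔH°_rxn = 1064.3 × 37.9 = 40336 kJ/h
Sensible, feed 21.7→25 °C: 1099 kJ/h
Outlet flows (mol/h): A 745.72, B 1064.3, H₂O 1064.3
Sensible, products 25→178 °C: 52095 kJ/h
Q = ΔH = 93530 kJ/h = 25.981 kW
Heat supplied = 1558.8 kJ/min

Q_in = 1560 kJ/min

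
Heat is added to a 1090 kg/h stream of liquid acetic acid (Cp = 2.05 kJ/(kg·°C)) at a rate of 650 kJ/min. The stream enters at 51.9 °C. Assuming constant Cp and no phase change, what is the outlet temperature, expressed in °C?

T_out = 69.4 °C

Q = 650 kJ/min = 39000 kJ/h
ΔT = Q/(ṁ·Cp) = 39000/(1090×2.05) = 17.454 K
T_out = 51.9 + 17.454 = 69.354 °C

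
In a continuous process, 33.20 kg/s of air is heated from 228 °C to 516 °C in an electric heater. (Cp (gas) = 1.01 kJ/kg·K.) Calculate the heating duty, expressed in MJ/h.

Q = 34800 MJ/h

Q = ṁ·Cp·ΔT = 33.20 × 1.01 × (516 − 228) = 9657.2 kJ/s
Heating duty = 34766 MJ/h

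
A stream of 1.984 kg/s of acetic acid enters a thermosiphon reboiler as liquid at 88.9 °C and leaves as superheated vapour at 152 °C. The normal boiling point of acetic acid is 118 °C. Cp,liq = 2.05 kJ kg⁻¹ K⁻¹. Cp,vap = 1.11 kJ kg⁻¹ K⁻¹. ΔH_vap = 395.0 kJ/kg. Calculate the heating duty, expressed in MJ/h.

liquid 88.9→118 °C: 59.655 kJ/kg
vaporisation at 118 °C: 395 kJ/kg
vapour 118→152 °C: 37.74 kJ/kg
Δh = 59.655 + 395 + 37.74 = 492.39 kJ/kg
Q = ṁ·Δh = 1.984 kg/s × 492.39 kJ/kg = 976.91 kJ/s
|Q| = 976.91 kW = 3516.9 MJ/h

Q = 3520 MJ/h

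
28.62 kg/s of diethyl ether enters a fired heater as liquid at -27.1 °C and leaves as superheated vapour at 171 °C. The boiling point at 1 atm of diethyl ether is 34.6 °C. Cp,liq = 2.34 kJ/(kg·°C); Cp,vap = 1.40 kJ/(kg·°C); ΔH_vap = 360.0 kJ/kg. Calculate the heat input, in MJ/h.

liquid -27.1→34.6 °C: 144.38 kJ/kg
vaporisation at 34.6 °C: 360 kJ/kg
vapour 34.6→171 °C: 190.96 kJ/kg
Δh = 144.38 + 360 + 190.96 = 695.34 kJ/kg
Q = ṁ·Δh = 28.62 kg/s × 695.34 kJ/kg = 19901 kJ/s
|Q| = 19901 kW = 71642 MJ/h

Q = 71600 MJ/h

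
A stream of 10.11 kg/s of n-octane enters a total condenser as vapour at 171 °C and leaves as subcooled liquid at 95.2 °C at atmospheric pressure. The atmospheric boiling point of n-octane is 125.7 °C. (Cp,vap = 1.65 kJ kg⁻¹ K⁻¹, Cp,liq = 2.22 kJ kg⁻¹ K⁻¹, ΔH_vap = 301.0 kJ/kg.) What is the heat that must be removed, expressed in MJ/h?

Q_c = 16100 MJ/h

vapour 171→125.7 °C: -74.745 kJ/kg
condensation at 125.7 °C: -301 kJ/kg
liquid 125.7→95.2 °C: -67.71 kJ/kg
Δh = -74.745 + -301 + -67.71 = -443.45 kJ/kg
Q = ṁ·Δh = 10.11 kg/s × -443.45 kJ/kg = -4483.3 kJ/s
|Q| = 4483.3 kW = 16140 MJ/h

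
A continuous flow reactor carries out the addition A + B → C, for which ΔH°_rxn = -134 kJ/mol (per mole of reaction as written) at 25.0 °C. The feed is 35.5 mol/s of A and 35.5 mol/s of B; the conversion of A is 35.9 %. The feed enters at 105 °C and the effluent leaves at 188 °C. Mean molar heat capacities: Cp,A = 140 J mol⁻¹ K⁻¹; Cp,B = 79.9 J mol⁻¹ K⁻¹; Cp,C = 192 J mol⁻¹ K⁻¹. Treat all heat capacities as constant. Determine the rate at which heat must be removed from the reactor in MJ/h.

Q_out = 4020 MJ/h

Extent of reaction ξ = 0.359 × 35.5 = 12.744 mol/s
Reaction term: ξ·ΔH°_rxn = 12.744 × -134 = -1707.8 kJ/s
Sensible, feed 105→25 °C: -624.52 kJ/s
Outlet flows (mol/s): A 22.756, B 22.756, C 12.744
Sensible, products 25→188 °C: 1214.5 kJ/s
Q = ΔH = -1117.8 kJ/s = -1117.8 kW
Heat removed = 4024 MJ/h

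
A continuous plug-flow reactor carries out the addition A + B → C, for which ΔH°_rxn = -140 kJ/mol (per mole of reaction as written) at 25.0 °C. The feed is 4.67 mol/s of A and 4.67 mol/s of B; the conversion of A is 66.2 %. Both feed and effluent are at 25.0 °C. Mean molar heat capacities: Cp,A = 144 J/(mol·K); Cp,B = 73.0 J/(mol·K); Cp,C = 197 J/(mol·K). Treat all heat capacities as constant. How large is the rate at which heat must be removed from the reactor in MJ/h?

Extent of reaction ξ = 0.662 × 4.67 = 3.0915 mol/s
Reaction term: ξ·ΔH°_rxn = 3.0915 × -140 = -432.82 kJ/s
Q = ΔH = -432.82 kJ/s = -432.82 kW
Heat removed = 1558.1 MJ/h

Q_out = 1560 MJ/h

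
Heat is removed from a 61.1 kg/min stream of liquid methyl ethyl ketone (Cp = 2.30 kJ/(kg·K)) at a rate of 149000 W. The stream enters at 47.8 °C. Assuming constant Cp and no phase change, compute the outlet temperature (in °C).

Q = 149000 W = 8940 kJ/min
ΔT = Q/(ṁ·Cp) = 8940/(61.1×2.30) = 63.616 K
T_out = 47.8 − 63.616 = -15.816 °C

T_out = -15.8 °C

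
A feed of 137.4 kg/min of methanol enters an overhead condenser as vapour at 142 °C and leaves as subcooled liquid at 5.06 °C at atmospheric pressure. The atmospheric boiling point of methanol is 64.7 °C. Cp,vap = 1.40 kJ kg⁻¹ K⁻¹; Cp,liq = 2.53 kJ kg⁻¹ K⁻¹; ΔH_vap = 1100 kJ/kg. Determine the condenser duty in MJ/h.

vapour 142→64.7 °C: -108.22 kJ/kg
condensation at 64.7 °C: -1100 kJ/kg
liquid 64.7→5.06 °C: -150.89 kJ/kg
Δh = -108.22 + -1100 + -150.89 = -1359.1 kJ/kg
Q = ṁ·Δh = 137.4 kg/min × -1359.1 kJ/kg = -186740 kJ/min
|Q| = 3112.4 kW = 11204 MJ/h

Q_c = 11200 MJ/h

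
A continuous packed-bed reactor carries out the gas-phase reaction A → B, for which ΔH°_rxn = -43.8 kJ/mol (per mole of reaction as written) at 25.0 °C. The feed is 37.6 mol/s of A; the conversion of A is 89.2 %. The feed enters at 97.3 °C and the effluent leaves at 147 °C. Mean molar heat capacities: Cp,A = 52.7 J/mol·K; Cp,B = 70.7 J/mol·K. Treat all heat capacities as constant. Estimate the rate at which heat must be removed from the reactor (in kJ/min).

Extent of reaction ξ = 0.892 × 37.6 = 33.539 mol/s
Reaction term: ξ·ΔH°_rxn = 33.539 × -43.8 = -1469 kJ/s
Sensible, feed 97.3→25 °C: -143.26 kJ/s
Outlet flows (mol/s): A 4.0608, B 33.539
Sensible, products 25→147 °C: 315.4 kJ/s
Q = ΔH = -1296.9 kJ/s = -1296.9 kW
Heat removed = 77813 kJ/min

Q_out = 77800 kJ/min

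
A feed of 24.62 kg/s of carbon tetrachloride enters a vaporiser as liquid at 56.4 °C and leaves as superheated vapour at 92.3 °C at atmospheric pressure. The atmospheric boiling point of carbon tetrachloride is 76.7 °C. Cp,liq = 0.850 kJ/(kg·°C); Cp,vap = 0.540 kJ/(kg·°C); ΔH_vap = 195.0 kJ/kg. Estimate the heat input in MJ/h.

Q = 19600 MJ/h

liquid 56.4→76.7 °C: 17.255 kJ/kg
vaporisation at 76.7 °C: 195 kJ/kg
vapour 76.7→92.3 °C: 8.424 kJ/kg
Δh = 17.255 + 195 + 8.424 = 220.68 kJ/kg
Q = ṁ·Δh = 24.62 kg/s × 220.68 kJ/kg = 5433.1 kJ/s
|Q| = 5433.1 kW = 19559 MJ/h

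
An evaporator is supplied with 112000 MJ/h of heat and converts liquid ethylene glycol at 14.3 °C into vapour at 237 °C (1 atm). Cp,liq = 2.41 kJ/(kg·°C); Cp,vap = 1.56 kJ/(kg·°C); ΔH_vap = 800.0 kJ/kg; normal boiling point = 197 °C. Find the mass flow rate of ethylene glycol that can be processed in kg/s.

Δh = 2.41×(197−14.3) + 800.0 + 1.56×(237−197) = 1302.7 kJ/kg
Q = 112000 MJ/h = 31111 kJ/s = 31111 kJ/s
ṁ = Q/Δh = 31111 / 1302.7 = 23.882 kg/s

ṁ = 23.9 kg/s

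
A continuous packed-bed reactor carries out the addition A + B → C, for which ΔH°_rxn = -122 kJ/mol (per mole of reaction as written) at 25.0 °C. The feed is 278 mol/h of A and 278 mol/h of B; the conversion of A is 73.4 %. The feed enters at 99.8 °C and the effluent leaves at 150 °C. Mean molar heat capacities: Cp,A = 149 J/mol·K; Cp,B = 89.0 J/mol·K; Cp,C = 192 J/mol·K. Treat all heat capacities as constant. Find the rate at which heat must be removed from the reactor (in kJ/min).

Q_out = 379 kJ/min

Extent of reaction ξ = 0.734 × 278 = 204.05 mol/h
Reaction term: ξ·ΔH°_rxn = 204.05 × -122 = -24894 kJ/h
Sensible, feed 99.8→25 °C: -4949.1 kJ/h
Outlet flows (mol/h): A 73.948, B 73.948, C 204.05
Sensible, products 25→150 °C: 7097.2 kJ/h
Q = ΔH = -22746 kJ/h = -6.3184 kW
Heat removed = 379.1 kJ/min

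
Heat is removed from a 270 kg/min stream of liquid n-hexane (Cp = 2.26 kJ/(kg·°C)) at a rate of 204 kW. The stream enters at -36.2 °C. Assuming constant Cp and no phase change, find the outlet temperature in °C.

Q = 204 kW = 12240 kJ/min
ΔT = Q/(ṁ·Cp) = 12240/(270×2.26) = 20.059 K
T_out = -36.2 − 20.059 = -56.259 °C

T_out = -56.3 °C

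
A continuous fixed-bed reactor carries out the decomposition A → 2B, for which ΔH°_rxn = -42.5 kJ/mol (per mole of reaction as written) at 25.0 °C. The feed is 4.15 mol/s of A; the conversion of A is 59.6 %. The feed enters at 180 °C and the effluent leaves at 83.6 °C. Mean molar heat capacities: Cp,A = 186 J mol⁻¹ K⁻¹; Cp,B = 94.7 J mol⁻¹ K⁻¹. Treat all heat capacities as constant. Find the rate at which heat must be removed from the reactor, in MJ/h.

Q_out = 645 MJ/h

Extent of reaction ξ = 0.596 × 4.15 = 2.4734 mol/s
Reaction term: ξ·ΔH°_rxn = 2.4734 × -42.5 = -105.12 kJ/s
Sensible, feed 180→25 °C: -119.64 kJ/s
Outlet flows (mol/s): A 1.6766, B 4.9468
Sensible, products 25→83.6 °C: 45.726 kJ/s
Q = ΔH = -179.04 kJ/s = -179.04 kW
Heat removed = 644.54 MJ/h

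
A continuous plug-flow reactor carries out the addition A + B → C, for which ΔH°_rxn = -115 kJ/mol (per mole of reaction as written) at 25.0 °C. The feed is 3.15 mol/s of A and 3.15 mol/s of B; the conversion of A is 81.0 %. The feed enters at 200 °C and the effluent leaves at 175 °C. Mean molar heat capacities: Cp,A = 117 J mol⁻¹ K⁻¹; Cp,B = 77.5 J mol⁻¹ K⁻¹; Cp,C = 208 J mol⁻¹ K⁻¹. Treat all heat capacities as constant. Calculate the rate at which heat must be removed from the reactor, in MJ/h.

Q_out = 1090 MJ/h

Extent of reaction ξ = 0.810 × 3.15 = 2.5515 mol/s
Reaction term: ξ·ΔH°_rxn = 2.5515 × -115 = -293.42 kJ/s
Sensible, feed 200→25 °C: -107.22 kJ/s
Outlet flows (mol/s): A 0.5985, B 0.5985, C 2.5515
Sensible, products 25→175 °C: 97.068 kJ/s
Q = ΔH = -303.57 kJ/s = -303.57 kW
Heat removed = 1092.9 MJ/h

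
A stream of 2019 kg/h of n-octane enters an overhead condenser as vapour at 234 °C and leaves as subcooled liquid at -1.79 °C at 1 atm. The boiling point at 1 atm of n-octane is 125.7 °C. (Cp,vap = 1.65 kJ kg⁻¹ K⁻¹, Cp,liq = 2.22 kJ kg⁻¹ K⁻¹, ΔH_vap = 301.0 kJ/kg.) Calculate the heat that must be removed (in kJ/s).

vapour 234→125.7 °C: -178.69 kJ/kg
condensation at 125.7 °C: -301 kJ/kg
liquid 125.7→-1.79 °C: -283.03 kJ/kg
Δh = -178.69 + -301 + -283.03 = -762.72 kJ/kg
Q = ṁ·Δh = 2019 kg/h × -762.72 kJ/kg = -1.5399e+06 kJ/h
|Q| = 427.76 kW

Q_c = 428 kJ/s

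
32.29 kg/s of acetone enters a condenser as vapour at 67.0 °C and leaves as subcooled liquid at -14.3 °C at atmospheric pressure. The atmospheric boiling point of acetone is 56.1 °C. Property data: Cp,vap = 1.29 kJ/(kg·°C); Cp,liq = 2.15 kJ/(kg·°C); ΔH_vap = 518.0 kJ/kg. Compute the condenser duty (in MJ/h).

vapour 67.0→56.1 °C: -14.061 kJ/kg
condensation at 56.1 °C: -518 kJ/kg
liquid 56.1→-14.3 °C: -151.36 kJ/kg
Δh = -14.061 + -518 + -151.36 = -683.42 kJ/kg
Q = ṁ·Δh = 32.29 kg/s × -683.42 kJ/kg = -22068 kJ/s
|Q| = 22068 kW = 79444 MJ/h

Q_c = 79400 MJ/h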